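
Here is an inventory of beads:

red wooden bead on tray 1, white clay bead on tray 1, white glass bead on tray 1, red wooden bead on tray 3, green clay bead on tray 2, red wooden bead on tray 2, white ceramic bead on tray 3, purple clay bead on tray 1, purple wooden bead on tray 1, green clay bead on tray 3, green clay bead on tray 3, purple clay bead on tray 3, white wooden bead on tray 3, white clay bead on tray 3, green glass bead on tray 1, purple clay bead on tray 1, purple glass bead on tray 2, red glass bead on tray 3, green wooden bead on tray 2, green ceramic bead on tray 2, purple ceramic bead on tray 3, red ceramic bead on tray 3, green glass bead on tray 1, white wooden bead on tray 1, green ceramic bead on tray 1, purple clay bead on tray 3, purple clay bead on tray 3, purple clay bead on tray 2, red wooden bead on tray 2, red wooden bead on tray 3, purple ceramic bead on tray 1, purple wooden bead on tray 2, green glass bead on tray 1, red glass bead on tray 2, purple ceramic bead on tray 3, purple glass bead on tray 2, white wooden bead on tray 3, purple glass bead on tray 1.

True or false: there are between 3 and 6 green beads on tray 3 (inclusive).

|green beads on tray 3| = 2.
The claim requires 3 ≤ 2 ≤ 6, which does not hold.

False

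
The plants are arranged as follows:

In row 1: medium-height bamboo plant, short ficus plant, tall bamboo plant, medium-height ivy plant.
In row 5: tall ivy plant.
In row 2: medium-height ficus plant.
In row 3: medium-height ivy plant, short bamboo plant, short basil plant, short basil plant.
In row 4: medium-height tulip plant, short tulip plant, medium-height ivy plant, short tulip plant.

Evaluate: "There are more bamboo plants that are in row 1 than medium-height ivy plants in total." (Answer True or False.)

|bamboo plants in row 1| = 2.
|medium-height ivy plants| = 3.
The claim requires 2 > 3, which does not hold.

False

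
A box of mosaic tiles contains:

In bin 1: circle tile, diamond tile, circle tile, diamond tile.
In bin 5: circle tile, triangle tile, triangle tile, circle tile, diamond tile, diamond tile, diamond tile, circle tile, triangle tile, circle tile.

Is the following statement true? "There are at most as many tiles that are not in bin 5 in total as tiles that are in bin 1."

True

tiles that are not in bin 5: 4.
tiles in bin 1: 4.
The claim requires 4 ≤ 4, which holds.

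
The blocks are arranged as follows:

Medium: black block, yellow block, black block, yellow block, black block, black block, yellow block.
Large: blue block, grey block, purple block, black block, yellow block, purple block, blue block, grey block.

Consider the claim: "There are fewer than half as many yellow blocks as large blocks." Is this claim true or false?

False

|yellow blocks| = 4.
|large blocks| = 8.
The claim requires 2 × 4 = 8 < 8, which does not hold.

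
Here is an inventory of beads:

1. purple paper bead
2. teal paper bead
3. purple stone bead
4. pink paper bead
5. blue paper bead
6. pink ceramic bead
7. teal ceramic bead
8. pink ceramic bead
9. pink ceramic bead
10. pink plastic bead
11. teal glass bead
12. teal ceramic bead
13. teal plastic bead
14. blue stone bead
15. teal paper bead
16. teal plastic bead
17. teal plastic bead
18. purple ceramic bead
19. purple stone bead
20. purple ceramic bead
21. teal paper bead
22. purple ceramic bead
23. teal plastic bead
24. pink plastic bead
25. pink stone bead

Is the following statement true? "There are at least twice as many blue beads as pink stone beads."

True

|blue beads| = 2.
|pink stone beads| = 1.
The claim requires 2 ≥ 2 × 1 = 2, which holds.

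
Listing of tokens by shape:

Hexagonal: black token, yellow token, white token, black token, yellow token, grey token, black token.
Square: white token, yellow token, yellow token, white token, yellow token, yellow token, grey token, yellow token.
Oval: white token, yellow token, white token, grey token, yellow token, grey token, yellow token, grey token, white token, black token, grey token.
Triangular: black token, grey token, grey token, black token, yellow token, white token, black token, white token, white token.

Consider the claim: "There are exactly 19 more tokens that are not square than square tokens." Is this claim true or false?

True

There are 27 tokens that are not square.
There are 8 square tokens.
The claim requires 27 − 8 (= 19) to equal 19, which holds.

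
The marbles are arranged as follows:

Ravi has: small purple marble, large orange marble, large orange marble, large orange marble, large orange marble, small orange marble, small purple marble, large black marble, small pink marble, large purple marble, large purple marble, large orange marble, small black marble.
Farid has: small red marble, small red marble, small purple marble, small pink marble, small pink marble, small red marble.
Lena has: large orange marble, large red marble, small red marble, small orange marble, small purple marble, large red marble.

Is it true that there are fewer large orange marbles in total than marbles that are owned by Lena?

False

large orange marbles: 6.
marbles owned by Lena: 6.
The claim requires 6 < 6, which does not hold.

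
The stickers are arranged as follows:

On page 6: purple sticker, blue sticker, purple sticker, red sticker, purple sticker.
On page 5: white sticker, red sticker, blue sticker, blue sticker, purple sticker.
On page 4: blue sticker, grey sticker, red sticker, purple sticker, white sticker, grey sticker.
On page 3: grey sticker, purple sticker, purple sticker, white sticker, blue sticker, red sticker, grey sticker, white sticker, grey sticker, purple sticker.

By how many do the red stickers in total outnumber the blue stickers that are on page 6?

3

red stickers: 4.
blue stickers on page 6: 1.
4 − 1 = 3.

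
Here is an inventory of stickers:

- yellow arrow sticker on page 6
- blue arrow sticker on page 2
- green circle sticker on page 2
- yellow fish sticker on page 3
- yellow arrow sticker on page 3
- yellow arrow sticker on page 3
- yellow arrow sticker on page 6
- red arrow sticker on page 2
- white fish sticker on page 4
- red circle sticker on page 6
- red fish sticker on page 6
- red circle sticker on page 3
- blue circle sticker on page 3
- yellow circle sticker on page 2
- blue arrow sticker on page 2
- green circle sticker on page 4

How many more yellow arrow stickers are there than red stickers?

0

yellow arrow stickers: 4.
red stickers: 4.
4 − 4 = 0.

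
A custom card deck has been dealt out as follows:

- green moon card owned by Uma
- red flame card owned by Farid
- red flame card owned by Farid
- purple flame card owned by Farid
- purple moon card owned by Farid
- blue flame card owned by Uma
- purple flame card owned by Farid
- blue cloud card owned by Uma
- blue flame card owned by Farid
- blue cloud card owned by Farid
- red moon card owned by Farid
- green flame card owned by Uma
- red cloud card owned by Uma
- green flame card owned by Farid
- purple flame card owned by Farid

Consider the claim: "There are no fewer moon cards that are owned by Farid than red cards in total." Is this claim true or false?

False

|moon cards owned by Farid| = 2.
|red cards| = 4.
The claim requires 2 ≥ 4, which does not hold.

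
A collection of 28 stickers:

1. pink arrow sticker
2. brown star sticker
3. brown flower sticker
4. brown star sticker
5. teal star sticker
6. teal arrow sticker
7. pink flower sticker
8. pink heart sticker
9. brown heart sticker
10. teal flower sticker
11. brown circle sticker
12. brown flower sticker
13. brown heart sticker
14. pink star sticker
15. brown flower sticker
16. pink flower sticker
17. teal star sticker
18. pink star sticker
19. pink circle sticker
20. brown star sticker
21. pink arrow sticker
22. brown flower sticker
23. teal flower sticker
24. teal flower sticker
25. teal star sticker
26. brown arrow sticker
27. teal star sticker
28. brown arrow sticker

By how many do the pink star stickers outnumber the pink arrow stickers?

0

pink star stickers: 2.
pink arrow stickers: 2.
2 − 2 = 0.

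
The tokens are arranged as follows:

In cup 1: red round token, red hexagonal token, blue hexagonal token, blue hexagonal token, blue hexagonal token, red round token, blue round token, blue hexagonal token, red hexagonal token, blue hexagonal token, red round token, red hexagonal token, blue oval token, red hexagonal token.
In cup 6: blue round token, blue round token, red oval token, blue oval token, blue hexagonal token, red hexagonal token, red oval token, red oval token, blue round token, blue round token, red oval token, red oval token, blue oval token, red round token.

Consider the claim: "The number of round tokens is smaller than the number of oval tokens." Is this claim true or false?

False

|round tokens| = 9.
|oval tokens| = 8.
The claim requires 9 < 8, which does not hold.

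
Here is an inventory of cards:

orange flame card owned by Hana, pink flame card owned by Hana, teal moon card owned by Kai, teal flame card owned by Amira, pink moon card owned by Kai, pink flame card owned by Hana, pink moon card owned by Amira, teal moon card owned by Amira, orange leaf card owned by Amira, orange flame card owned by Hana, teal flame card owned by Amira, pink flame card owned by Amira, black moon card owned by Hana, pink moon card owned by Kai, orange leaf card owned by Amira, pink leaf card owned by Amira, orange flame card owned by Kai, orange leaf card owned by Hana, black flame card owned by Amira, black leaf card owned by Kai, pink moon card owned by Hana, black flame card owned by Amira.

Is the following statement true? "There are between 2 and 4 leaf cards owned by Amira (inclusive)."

|leaf cards owned by Amira| = 3.
The claim requires 2 ≤ 3 ≤ 4, which holds.

True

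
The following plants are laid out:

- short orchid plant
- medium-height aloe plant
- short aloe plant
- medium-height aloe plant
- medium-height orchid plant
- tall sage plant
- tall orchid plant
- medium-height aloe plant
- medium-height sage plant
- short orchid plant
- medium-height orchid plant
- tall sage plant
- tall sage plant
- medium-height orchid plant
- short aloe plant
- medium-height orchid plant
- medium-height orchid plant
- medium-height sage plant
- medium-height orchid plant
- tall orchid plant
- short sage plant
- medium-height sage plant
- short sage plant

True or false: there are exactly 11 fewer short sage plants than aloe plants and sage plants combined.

|short sage plants| = 2.
aloe plants: 5; sage plants: 8; combined: 5 + 8 = 13.
The claim requires 13 − 2 (= 11) to equal 11, which holds.

True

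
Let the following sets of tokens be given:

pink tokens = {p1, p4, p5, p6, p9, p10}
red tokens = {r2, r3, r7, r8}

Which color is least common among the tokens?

red

Counts by color: pink 6, red 4.
The minimum is 4, held uniquely by red.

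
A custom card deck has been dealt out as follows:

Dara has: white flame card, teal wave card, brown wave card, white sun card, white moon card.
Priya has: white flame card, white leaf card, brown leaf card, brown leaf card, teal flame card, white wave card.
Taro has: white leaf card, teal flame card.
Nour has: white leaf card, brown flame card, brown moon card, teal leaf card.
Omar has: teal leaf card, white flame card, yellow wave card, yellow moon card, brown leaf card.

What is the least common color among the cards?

yellow

Counts by color: white 9, brown 6, teal 5, yellow 2.
The minimum is 2, held uniquely by yellow.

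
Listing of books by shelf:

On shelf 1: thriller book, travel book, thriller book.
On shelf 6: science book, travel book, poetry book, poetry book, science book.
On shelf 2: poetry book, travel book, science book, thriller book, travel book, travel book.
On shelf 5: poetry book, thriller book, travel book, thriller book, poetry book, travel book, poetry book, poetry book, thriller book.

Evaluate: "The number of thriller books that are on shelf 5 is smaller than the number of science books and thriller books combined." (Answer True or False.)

True

|thriller books on shelf 5| = 3.
science books: 3; thriller books: 6; combined: 3 + 6 = 9.
The claim requires 3 < 9, which holds.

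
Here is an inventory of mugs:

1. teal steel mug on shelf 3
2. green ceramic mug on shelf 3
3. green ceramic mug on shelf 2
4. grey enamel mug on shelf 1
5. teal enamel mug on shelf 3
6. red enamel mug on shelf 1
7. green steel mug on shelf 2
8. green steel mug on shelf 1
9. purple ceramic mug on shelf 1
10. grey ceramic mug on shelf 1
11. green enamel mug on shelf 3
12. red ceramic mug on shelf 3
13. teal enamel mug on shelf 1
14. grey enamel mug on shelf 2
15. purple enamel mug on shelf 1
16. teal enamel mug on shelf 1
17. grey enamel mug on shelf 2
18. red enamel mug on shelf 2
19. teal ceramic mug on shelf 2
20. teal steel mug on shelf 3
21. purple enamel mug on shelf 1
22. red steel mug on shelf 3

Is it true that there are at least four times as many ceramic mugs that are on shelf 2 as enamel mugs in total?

False

|ceramic mugs on shelf 2| = 2.
|enamel mugs| = 11.
The claim requires 2 ≥ 4 × 11 = 44, which does not hold.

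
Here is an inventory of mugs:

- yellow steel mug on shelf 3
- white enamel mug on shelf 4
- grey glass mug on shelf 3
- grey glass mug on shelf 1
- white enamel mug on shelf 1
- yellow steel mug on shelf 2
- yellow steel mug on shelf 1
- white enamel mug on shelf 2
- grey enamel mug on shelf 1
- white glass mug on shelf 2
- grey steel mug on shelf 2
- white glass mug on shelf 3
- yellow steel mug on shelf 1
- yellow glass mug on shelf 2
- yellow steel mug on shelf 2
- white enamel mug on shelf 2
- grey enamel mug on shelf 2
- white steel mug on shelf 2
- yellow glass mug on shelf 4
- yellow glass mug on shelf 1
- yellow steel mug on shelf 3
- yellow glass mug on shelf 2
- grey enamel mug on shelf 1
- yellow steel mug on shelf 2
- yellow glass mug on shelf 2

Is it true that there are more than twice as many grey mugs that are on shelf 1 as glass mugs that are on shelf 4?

True

There are 3 grey mugs on shelf 1.
There is 1 glass mug on shelf 4.
The claim requires 3 > 2 × 1 = 2, which holds.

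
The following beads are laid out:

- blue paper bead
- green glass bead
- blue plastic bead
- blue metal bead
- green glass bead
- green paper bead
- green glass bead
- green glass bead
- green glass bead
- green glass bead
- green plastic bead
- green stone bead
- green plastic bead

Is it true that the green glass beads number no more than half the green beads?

green glass beads: 6.
green beads: 10.
The claim requires 2 × 6 = 12 ≤ 10, which does not hold.

False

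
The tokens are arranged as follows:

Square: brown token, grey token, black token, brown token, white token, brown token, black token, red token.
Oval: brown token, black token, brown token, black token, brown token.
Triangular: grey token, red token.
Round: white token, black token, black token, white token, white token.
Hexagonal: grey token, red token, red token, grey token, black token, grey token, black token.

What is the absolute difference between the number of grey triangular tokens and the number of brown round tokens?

grey triangular tokens: 1. brown round tokens: 0.
|1 − 0| = 1 − 0 = 1.

1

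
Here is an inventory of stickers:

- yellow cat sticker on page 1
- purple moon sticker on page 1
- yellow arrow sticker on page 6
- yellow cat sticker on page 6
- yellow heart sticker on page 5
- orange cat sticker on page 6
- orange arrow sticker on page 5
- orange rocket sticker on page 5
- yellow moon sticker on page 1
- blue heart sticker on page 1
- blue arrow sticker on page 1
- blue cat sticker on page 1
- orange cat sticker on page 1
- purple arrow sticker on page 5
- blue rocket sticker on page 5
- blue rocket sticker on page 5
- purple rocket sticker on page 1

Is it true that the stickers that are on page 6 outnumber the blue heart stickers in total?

True

|stickers on page 6| = 3.
|blue heart stickers| = 1.
The claim requires 3 > 1, which holds.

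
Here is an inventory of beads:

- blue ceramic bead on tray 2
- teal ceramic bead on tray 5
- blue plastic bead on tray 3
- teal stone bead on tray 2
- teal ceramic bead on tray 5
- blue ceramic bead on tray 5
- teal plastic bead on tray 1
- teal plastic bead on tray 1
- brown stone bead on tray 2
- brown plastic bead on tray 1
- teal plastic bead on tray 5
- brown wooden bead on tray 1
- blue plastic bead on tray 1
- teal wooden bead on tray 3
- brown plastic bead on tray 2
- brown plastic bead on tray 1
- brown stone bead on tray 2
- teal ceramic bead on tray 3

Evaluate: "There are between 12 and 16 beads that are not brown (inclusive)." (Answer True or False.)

True

|beads that are not brown| = 12.
The claim requires 12 ≤ 12 ≤ 16, which holds.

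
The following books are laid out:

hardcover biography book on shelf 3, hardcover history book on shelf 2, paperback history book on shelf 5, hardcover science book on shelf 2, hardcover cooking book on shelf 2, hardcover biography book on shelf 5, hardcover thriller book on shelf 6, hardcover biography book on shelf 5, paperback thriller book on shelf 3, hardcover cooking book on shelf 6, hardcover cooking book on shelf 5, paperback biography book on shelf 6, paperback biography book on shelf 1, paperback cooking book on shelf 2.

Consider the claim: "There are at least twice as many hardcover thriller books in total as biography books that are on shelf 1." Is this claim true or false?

There is 1 hardcover thriller book.
There is 1 biography book on shelf 1.
The claim requires 1 ≥ 2 × 1 = 2, which does not hold.

False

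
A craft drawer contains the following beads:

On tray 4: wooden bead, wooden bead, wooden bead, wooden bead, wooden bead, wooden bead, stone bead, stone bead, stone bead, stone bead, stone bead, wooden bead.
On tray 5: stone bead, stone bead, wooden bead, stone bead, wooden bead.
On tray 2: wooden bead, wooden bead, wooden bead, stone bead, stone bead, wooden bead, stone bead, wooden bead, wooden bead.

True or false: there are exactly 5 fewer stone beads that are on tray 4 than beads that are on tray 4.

False

There are 5 stone beads on tray 4.
There are 12 beads on tray 4.
The claim requires 12 − 5 (= 7) to equal 5, which does not hold.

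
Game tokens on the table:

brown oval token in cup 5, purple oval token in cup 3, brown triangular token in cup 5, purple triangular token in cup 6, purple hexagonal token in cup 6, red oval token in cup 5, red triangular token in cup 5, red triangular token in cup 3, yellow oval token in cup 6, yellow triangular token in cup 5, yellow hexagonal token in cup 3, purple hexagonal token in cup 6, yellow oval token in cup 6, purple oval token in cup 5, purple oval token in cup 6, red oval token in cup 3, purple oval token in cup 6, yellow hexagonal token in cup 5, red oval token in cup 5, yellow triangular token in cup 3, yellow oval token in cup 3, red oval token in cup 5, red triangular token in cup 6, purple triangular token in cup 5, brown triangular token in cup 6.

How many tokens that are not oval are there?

13

Total tokens: 25; with the excluded value: 12; remaining 25 − 12 = 13.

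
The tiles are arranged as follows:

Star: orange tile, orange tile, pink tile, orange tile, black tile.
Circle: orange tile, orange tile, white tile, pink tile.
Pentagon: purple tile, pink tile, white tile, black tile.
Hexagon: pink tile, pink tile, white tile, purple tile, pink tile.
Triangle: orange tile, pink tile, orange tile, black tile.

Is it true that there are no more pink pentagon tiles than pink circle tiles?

There is 1 pink pentagon tile.
There is 1 pink circle tile.
The claim requires 1 ≤ 1, which holds.

True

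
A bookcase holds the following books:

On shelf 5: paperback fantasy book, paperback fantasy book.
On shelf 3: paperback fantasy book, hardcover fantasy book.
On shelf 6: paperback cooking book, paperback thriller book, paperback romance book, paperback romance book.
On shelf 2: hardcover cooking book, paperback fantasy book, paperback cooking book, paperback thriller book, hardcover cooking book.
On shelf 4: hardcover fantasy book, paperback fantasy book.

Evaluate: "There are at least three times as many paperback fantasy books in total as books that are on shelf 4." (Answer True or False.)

False

|paperback fantasy books| = 5.
|books on shelf 4| = 2.
The claim requires 5 ≥ 3 × 2 = 6, which does not hold.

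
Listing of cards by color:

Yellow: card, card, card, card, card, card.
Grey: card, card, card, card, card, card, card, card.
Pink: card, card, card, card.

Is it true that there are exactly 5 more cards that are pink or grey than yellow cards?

There are 12 cards that are pink or grey.
There are 6 yellow cards.
The claim requires 12 − 6 (= 6) to equal 5, which does not hold.

False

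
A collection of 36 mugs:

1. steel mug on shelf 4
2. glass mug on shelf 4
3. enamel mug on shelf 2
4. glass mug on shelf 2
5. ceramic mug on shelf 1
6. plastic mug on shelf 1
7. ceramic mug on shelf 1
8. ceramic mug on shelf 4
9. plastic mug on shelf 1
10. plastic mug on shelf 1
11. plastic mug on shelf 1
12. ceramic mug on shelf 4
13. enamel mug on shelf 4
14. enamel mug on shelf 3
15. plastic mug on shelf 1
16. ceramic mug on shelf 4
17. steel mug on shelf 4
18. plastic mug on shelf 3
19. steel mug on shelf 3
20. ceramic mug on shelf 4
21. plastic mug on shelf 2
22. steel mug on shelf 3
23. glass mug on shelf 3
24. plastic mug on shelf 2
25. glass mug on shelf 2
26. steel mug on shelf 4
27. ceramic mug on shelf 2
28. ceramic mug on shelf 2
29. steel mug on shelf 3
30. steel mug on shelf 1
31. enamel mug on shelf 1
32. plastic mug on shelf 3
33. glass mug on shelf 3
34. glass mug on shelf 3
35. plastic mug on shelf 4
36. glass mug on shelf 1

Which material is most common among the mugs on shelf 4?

Counts by material (restricted to mugs on shelf 4): ceramic 4, steel 3, glass 1, plastic 1, enamel 1.
The maximum is 4, held uniquely by ceramic.

ceramic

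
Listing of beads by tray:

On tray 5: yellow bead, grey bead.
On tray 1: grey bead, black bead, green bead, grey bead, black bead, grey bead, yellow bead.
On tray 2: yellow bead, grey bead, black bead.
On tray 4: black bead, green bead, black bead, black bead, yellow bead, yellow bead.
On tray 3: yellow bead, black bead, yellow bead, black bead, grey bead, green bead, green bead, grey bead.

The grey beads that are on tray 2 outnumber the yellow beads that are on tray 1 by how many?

0

grey beads on tray 2: 1.
yellow beads on tray 1: 1.
1 − 1 = 0.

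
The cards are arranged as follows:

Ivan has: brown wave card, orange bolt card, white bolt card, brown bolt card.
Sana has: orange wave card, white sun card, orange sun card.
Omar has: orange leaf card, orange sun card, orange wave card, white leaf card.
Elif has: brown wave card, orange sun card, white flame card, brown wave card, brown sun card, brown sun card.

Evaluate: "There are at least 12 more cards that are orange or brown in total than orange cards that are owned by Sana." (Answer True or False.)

False

cards that are orange or brown: 13.
orange cards owned by Sana: 2.
The claim requires 13 − 2 = 11 ≥ 12, which does not hold.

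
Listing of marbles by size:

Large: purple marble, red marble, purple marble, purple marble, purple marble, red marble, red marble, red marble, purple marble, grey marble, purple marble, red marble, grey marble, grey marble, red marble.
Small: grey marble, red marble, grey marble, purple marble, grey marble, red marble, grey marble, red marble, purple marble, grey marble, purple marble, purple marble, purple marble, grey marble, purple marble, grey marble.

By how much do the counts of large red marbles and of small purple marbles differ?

0

large red marbles: 6. small purple marbles: 6.
|6 − 6| = 6 − 6 = 0.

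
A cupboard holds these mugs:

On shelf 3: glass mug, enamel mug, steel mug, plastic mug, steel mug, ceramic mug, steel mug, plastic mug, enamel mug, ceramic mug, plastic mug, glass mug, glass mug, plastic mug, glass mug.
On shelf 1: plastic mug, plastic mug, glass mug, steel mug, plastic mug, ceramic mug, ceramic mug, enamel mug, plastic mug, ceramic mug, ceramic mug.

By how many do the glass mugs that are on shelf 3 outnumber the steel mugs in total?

glass mugs on shelf 3: 4.
steel mugs: 4.
4 − 4 = 0.

0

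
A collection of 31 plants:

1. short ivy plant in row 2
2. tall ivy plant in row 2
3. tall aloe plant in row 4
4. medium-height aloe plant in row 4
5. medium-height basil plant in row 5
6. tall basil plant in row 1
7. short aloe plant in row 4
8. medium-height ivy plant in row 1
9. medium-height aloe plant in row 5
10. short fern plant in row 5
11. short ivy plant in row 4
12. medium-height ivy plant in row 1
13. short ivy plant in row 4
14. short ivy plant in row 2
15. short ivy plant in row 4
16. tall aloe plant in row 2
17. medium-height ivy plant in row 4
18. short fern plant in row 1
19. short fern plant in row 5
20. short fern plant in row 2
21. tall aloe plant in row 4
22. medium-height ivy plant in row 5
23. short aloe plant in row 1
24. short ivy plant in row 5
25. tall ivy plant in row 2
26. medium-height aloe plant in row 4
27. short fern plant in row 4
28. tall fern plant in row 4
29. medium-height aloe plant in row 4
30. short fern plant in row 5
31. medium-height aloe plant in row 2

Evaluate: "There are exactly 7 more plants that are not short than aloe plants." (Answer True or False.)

True

|plants that are not short| = 17.
|aloe plants| = 10.
The claim requires 17 − 10 (= 7) to equal 7, which holds.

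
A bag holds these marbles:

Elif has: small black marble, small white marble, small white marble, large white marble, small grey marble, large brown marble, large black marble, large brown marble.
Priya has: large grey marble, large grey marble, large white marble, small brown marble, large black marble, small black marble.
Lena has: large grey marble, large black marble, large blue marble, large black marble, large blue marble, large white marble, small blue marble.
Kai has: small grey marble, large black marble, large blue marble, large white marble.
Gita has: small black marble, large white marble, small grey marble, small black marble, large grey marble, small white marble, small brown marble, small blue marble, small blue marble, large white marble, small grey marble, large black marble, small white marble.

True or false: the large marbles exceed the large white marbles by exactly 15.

large marbles: 21.
large white marbles: 6.
The claim requires 21 − 6 (= 15) to equal 15, which holds.

True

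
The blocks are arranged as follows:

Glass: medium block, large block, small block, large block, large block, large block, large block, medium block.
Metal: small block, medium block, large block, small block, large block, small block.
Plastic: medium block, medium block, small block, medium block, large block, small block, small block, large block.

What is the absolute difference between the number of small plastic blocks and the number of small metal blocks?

small plastic blocks: 3. small metal blocks: 3.
|3 − 3| = 3 − 3 = 0.

0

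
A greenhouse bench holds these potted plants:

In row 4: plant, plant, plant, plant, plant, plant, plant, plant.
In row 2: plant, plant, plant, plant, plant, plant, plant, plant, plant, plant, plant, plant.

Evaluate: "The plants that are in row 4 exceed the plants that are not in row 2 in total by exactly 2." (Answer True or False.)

|plants in row 4| = 8.
|plants that are not in row 2| = 8.
The claim requires 8 − 8 (= 0) to equal 2, which does not hold.

False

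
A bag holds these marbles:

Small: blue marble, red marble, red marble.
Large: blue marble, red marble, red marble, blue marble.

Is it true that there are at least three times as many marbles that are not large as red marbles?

There are 3 marbles that are not large.
There are 4 red marbles.
The claim requires 3 ≥ 3 × 4 = 12, which does not hold.

False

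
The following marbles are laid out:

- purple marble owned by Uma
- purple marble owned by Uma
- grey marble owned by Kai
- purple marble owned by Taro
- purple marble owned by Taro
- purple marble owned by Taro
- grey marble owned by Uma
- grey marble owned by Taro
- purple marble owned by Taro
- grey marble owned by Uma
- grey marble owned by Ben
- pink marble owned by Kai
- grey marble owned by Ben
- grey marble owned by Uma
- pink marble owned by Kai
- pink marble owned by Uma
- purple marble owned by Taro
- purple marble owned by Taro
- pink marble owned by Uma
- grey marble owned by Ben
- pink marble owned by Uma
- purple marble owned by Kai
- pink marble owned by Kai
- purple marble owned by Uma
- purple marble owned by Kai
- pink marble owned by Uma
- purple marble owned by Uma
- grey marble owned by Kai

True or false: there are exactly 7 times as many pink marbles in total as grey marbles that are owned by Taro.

|pink marbles| = 7.
|grey marbles owned by Taro| = 1.
The claim requires 7 = 7 × 1 = 7, which holds.

True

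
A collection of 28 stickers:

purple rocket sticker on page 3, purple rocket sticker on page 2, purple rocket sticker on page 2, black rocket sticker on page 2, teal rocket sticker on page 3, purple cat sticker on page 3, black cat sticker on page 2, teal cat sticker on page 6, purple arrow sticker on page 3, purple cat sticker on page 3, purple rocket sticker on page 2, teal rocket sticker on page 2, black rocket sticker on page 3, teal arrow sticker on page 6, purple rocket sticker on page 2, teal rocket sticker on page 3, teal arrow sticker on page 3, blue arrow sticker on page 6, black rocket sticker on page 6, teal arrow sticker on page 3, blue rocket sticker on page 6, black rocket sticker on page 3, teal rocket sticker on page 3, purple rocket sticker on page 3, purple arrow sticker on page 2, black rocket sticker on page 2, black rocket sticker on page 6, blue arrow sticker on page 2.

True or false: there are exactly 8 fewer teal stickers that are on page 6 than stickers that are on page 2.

|teal stickers on page 6| = 2.
|stickers on page 2| = 10.
The claim requires 10 − 2 (= 8) to equal 8, which holds.

True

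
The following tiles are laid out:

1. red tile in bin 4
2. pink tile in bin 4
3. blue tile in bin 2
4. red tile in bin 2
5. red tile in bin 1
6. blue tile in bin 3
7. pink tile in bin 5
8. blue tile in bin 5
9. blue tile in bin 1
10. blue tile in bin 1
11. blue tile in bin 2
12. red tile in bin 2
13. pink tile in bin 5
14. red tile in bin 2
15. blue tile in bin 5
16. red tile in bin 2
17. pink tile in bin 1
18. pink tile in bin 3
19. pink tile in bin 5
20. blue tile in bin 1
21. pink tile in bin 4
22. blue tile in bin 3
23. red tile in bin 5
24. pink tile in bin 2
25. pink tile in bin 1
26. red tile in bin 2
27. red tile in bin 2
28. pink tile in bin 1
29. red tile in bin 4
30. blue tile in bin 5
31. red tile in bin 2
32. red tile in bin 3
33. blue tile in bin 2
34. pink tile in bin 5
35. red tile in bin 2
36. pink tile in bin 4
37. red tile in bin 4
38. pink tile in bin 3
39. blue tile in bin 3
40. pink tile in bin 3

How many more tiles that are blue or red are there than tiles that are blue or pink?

tiles that are blue or red: 26.
tiles that are blue or pink: 26.
26 − 26 = 0.

0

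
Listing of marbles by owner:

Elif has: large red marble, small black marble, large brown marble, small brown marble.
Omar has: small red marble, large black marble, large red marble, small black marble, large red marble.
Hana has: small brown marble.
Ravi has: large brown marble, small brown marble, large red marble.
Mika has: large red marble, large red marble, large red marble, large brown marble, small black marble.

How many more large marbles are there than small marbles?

large marbles: 11.
small marbles: 7.
11 − 7 = 4.

4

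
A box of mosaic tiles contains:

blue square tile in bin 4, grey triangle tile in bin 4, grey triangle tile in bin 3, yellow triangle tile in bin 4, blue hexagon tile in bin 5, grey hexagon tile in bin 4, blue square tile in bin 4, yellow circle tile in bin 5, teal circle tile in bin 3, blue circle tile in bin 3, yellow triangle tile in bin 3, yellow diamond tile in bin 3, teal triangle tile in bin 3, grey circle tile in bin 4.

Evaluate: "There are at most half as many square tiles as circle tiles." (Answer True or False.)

True

There are 2 square tiles.
There are 4 circle tiles.
The claim requires 2 × 2 = 4 ≤ 4, which holds.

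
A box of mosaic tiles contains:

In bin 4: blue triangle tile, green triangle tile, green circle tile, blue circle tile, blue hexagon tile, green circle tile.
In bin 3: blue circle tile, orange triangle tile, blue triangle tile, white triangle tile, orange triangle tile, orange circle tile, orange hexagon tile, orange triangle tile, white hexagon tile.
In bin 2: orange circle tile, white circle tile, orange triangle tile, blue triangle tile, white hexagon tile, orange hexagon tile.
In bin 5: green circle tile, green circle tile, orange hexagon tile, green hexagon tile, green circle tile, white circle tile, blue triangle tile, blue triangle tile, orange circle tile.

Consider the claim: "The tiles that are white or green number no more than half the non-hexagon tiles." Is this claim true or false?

tiles that are white or green: 12.
non-hexagon tiles: 23.
The claim requires 2 × 12 = 24 ≤ 23, which does not hold.

False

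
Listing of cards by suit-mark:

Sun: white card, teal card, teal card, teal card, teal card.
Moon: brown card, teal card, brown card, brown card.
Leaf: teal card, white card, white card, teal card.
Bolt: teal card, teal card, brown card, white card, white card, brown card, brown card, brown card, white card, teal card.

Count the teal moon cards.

1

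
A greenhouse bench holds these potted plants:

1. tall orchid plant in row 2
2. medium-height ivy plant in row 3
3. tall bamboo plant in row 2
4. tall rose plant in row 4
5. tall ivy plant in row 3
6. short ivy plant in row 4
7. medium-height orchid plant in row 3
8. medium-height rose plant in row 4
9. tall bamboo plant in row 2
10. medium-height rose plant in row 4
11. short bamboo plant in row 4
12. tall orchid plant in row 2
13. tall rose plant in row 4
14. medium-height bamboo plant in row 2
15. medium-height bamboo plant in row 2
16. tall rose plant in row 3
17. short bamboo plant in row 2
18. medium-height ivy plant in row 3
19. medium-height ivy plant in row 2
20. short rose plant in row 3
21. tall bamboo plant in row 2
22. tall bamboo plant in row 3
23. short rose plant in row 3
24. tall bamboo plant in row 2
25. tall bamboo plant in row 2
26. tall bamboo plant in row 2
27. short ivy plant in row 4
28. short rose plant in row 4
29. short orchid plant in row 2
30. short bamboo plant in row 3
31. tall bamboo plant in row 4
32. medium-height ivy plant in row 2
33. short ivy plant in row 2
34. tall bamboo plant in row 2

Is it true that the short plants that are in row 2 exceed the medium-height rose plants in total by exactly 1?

|short plants in row 2| = 3.
|medium-height rose plants| = 2.
The claim requires 3 − 2 (= 1) to equal 1, which holds.

True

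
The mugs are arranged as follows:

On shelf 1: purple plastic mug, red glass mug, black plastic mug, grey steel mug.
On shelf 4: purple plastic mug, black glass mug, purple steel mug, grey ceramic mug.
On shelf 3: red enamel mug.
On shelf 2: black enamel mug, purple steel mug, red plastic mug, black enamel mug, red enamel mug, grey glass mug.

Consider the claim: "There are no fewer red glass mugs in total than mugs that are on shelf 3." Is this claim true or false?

|red glass mugs| = 1.
|mugs on shelf 3| = 1.
The claim requires 1 ≥ 1, which holds.

True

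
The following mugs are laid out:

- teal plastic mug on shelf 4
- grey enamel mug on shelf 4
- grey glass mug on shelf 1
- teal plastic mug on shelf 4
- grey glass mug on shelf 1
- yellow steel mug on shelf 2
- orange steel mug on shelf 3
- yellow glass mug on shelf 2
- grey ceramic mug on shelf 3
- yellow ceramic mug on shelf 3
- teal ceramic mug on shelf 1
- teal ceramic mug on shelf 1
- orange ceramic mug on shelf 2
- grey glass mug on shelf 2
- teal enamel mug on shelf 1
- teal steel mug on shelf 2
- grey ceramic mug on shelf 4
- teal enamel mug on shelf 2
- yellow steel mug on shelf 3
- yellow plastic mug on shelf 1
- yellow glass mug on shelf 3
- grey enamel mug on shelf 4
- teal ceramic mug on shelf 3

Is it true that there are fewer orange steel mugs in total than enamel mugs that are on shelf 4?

|orange steel mugs| = 1.
|enamel mugs on shelf 4| = 2.
The claim requires 1 < 2, which holds.

True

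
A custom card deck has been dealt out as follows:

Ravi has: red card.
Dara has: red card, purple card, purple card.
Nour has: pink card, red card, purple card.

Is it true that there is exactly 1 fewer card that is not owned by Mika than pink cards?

cards that are not owned by Mika: 7.
pink cards: 1.
The claim requires 1 − 7 (= -6) to equal 1, which does not hold.

False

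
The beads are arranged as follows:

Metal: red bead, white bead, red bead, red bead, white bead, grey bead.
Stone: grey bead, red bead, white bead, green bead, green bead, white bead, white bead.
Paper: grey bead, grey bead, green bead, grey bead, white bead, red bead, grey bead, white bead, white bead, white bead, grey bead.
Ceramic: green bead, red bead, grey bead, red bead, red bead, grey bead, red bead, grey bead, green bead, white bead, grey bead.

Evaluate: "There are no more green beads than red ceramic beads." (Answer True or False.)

False

There are 5 green beads.
There are 4 red ceramic beads.
The claim requires 5 ≤ 4, which does not hold.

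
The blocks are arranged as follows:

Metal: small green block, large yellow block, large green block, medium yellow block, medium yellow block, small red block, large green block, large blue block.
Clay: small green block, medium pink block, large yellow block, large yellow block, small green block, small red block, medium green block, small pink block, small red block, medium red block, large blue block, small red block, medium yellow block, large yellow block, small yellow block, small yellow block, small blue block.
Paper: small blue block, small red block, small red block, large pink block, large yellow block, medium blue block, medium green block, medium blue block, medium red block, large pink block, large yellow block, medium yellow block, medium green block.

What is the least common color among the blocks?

Counts by color: yellow 12, green 8, red 8, blue 6, pink 4.
The minimum is 4, held uniquely by pink.

pink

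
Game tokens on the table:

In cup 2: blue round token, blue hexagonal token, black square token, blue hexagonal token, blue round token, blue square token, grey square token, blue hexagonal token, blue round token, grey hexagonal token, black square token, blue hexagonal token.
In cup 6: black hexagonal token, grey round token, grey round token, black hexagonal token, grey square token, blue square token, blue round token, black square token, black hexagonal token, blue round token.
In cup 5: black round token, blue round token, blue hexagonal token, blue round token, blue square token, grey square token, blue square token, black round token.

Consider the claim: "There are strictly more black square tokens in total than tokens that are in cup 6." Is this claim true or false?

|black square tokens| = 3.
|tokens in cup 6| = 10.
The claim requires 3 > 10, which does not hold.

False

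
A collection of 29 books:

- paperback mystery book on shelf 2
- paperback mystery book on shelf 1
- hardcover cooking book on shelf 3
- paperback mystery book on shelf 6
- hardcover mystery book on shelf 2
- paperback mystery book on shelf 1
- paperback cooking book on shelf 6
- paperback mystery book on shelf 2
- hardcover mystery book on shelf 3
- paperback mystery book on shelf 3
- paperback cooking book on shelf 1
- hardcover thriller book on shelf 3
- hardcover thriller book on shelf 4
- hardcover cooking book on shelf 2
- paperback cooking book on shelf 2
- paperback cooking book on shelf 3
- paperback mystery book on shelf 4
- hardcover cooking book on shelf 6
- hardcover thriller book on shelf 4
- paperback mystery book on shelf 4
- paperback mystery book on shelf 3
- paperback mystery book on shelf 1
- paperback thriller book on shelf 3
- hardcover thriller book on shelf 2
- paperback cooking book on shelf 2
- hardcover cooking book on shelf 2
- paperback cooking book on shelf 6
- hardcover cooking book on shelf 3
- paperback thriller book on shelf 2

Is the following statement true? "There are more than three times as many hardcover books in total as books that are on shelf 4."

False

There are 11 hardcover books.
There are 4 books on shelf 4.
The claim requires 11 > 3 × 4 = 12, which does not hold.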